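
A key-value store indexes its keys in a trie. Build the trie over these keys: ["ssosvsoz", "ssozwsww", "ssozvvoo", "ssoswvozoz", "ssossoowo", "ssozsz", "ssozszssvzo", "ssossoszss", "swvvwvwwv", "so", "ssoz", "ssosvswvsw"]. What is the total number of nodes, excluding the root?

52

Insert word by word; a character creates a node only if that edge doesn't already exist:
  "ssosvsoz" → 8 new (s, s, o, s, v, s, o, z)
  "ssozwsww" → prefix "sso" already present; 5 new (z, w, s, w, w)
  "ssozvvoo" → prefix "ssoz" already present; 4 new (v, v, o, o)
  "ssoswvozoz" → prefix "ssos" already present; 6 new (w, v, o, z, o, z)
  "ssossoowo" → prefix "ssos" already present; 5 new (s, o, o, w, o)
  "ssozsz" → prefix "ssoz" already present; 2 new (s, z)
  "ssozszssvzo" → prefix "ssozsz" already present; 5 new (s, s, v, z, o)
  "ssossoszss" → prefix "ssosso" already present; 4 new (s, z, s, s)
  "swvvwvwwv" → prefix "s" already present; 8 new (w, v, v, w, v, w, w, v)
  "so" → prefix "s" already present; 1 new (o)
  "ssoz" → prefix "ssoz" already present; 0 new (none)
  "ssosvswvsw" → prefix "ssosvs" already present; 4 new (w, v, s, w)
Total nodes = 8 + 5 + 4 + 6 + 5 + 2 + 5 + 4 + 8 + 1 + 0 + 4 = 52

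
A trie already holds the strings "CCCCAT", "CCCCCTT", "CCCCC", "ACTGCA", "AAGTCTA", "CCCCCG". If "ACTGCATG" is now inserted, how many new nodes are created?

2

Walking "ACTGCATG" from the root, the first 6 characters ("ACTGCA") follow existing edges; "T" is the first miss.
So 8 − 6 = 2 new nodes.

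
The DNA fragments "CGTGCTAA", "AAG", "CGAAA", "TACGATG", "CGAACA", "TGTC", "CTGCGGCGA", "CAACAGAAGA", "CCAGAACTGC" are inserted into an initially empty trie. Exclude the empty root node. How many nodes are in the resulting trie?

Count nodes per top-level branch (shared prefixes stored once):
  'A'-branch (AAG): 3 nodes
  'C'-branch (CAACAGAAGA, CCAGAACTGC, CGAAA, CGAACA, CGTGCTAA, CTGCGGCGA): 39 nodes
  'T'-branch (TACGATG, TGTC): 10 nodes
Sum: 52

52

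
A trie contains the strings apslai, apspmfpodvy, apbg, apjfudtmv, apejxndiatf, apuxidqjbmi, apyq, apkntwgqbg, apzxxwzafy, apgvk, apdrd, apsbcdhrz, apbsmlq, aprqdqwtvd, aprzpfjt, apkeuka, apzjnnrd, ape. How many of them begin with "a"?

Filter for entries beginning with "a":
Words under "a": apbg, apbsmlq, apdrd, ape, apejxndiatf, apgvk, apjfudtmv, apkeuka, apkntwgqbg, aprqdqwtvd, aprzpfjt, apsbcdhrz, apslai, apspmfpodvy, apuxidqjbmi, apyq, apzjnnrd, apzxxwzafy
Count: 18

18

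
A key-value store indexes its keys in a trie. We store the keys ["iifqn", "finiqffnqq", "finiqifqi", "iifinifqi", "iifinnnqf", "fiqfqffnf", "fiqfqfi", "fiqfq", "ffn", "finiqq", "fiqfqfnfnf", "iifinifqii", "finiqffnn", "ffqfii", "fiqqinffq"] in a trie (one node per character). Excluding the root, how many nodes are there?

Count nodes per top-level branch (shared prefixes stored once):
  'f'-branch (ffn, ffqfii, finiqffnn, finiqffnqq, finiqifqi, finiqq, fiqfq, fiqfqffnf, fiqfqfi, fiqfqfnfnf, fiqqinffq): 40 nodes
  'i'-branch (iifinifqi, iifinifqii, iifinnnqf, iifqn): 16 nodes
Sum: 56

56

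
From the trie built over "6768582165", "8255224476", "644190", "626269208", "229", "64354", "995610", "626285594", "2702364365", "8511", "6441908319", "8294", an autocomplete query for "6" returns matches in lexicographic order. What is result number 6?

6768582165

Filter for "6…" and sort: "626269208", "626285594", "64354", "644190", "6441908319", "6768582165"
Position 6: 6768582165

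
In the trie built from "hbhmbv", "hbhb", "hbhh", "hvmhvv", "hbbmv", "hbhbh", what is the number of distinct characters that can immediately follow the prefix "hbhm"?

The children of the "hbhm" node are the distinct next characters among strings starting with "hbhm".
Characters that immediately follow "hbhm" among the stored strings: {b}.
That node has 1 child edge.

1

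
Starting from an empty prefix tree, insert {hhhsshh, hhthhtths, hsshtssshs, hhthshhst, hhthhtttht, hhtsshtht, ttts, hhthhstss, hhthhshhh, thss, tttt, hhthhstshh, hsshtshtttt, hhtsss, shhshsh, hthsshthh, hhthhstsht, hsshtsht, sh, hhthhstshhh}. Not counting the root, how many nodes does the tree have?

77

For each word, the new-node count is its length minus the longest prefix already in the trie:
  "hhhsshh" → 7 new (h, h, h, s, s, h, h)
  "hhthhtths" → prefix "hh" already present; 7 new (t, h, h, t, t, h, s)
  "hsshtssshs" → prefix "h" already present; 9 new (s, s, h, t, s, s, s, h, s)
  "hhthshhst" → prefix "hhth" already present; 5 new (s, h, h, s, t)
  "hhthhtttht" → prefix "hhthhtt" already present; 3 new (t, h, t)
  "hhtsshtht" → prefix "hht" already present; 6 new (s, s, h, t, h, t)
  "ttts" → 4 new (t, t, t, s)
  "hhthhstss" → prefix "hhthh" already present; 4 new (s, t, s, s)
  "hhthhshhh" → prefix "hhthhs" already present; 3 new (h, h, h)
  "thss" → prefix "t" already present; 3 new (h, s, s)
  "tttt" → prefix "ttt" already present; 1 new (t)
  "hhthhstshh" → prefix "hhthhsts" already present; 2 new (h, h)
  "hsshtshtttt" → prefix "hsshts" already present; 5 new (h, t, t, t, t)
  "hhtsss" → prefix "hhtss" already present; 1 new (s)
  "shhshsh" → 7 new (s, h, h, s, h, s, h)
  "hthsshthh" → prefix "h" already present; 8 new (t, h, s, s, h, t, h, h)
  "hhthhstsht" → prefix "hhthhstsh" already present; 1 new (t)
  "hsshtsht" → prefix "hsshtsht" already present; 0 new (none)
  "sh" → prefix "sh" already present; 0 new (none)
  "hhthhstshhh" → prefix "hhthhstshh" already present; 1 new (h)
Total nodes = 7 + 7 + 9 + 5 + 3 + 6 + 4 + 4 + 3 + 3 + 1 + 2 + 5 + 1 + 7 + 8 + 1 + 0 + 0 + 1 = 77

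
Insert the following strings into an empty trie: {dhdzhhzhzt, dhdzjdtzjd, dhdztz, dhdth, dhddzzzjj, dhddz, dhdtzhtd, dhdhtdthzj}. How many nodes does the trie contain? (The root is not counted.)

37

Count nodes per top-level branch (shared prefixes stored once):
  'd'-branch (dhddz, dhddzzzjj, dhdhtdthzj, dhdth, dhdtzhtd, dhdzhhzhzt, dhdzjdtzjd, dhdztz): 37 nodes
Sum: 37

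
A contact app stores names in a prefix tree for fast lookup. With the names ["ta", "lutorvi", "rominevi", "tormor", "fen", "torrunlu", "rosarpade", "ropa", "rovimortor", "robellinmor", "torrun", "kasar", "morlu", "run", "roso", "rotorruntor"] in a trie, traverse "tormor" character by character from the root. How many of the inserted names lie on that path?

1

Check each prefix of "tormor" against the stored set — each match is an end-marker on the path.
Prefixes of the query that are stored words: "tormor"
Count: 1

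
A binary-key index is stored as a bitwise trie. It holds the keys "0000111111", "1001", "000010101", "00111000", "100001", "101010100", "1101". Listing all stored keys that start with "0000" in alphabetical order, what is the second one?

0000111111

Filter for "0000…" and sort: "000010101", "0000111111"
Position 2: 0000111111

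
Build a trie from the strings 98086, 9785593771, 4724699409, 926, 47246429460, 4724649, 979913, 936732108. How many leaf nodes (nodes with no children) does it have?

A leaf is a node with no children — equivalently, the end of a word that is not a proper prefix of any other stored word.
Those words: "47246429460", "4724649", "4724699409", "926", "936732108", "9785593771", "979913", "98086"
Leaf count: 8

8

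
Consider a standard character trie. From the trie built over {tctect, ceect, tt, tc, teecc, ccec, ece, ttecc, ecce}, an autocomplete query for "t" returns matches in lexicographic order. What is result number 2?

tctect

Filter for "t…" and sort: "tc", "tctect", "teecc", "tt", "ttecc"
The 2nd is tctect.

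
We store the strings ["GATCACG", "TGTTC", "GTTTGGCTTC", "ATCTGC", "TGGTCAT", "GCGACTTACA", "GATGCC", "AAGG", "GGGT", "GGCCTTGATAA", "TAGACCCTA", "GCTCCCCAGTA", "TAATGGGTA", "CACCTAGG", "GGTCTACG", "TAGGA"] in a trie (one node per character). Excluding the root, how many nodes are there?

Insert word by word; a character creates a node only if that edge doesn't already exist:
  "GATCACG" → 7 new (G, A, T, C, A, C, G)
  "TGTTC" → 5 new (T, G, T, T, C)
  "GTTTGGCTTC" → prefix "G" already present; 9 new (T, T, T, G, G, C, T, T, C)
  "ATCTGC" → 6 new (A, T, C, T, G, C)
  "TGGTCAT" → prefix "TG" already present; 5 new (G, T, C, A, T)
  "GCGACTTACA" → prefix "G" already present; 9 new (C, G, A, C, T, T, A, C, A)
  "GATGCC" → prefix "GAT" already present; 3 new (G, C, C)
  "AAGG" → prefix "A" already present; 3 new (A, G, G)
  "GGGT" → prefix "G" already present; 3 new (G, G, T)
  "GGCCTTGATAA" → prefix "GG" already present; 9 new (C, C, T, T, G, A, T, A, A)
  "TAGACCCTA" → prefix "T" already present; 8 new (A, G, A, C, C, C, T, A)
  "GCTCCCCAGTA" → prefix "GC" already present; 9 new (T, C, C, C, C, A, G, T, A)
  "TAATGGGTA" → prefix "TA" already present; 7 new (A, T, G, G, G, T, A)
  "CACCTAGG" → 8 new (C, A, C, C, T, A, G, G)
  "GGTCTACG" → prefix "GG" already present; 6 new (T, C, T, A, C, G)
  "TAGGA" → prefix "TAG" already present; 2 new (G, A)
Total nodes = 7 + 5 + 9 + 6 + 5 + 9 + 3 + 3 + 3 + 9 + 8 + 9 + 7 + 8 + 6 + 2 = 99

99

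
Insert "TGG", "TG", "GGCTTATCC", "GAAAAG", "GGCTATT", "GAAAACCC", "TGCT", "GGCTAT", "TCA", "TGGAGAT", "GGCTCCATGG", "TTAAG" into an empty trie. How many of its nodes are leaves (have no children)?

9

Leaves are exactly the stored words that no other stored word extends.
Those words: "GAAAACCC", "GAAAAG", "GGCTATT", "GGCTCCATGG", "GGCTTATCC", "TCA", "TGCT", "TGGAGAT", "TTAAG"
Leaf count: 9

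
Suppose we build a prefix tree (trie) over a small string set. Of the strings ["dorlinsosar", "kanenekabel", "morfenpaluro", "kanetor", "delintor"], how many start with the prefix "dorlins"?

Walk to "dorlins"; the words in its subtree are exactly those with that prefix.
Matches: "dorlinsosar"
Count: 1

1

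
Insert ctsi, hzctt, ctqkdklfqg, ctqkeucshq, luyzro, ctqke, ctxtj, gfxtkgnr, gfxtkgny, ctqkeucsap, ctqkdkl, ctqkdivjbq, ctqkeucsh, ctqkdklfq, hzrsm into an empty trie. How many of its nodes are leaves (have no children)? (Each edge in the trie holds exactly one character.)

11

A leaf is a node with no children — equivalently, the end of a word that is not a proper prefix of any other stored word.
Those words: "ctqkdivjbq", "ctqkdklfqg", "ctqkeucsap", "ctqkeucshq", "ctsi", "ctxtj", "gfxtkgnr", "gfxtkgny", "hzctt", "hzrsm", "luyzro"
Leaf count: 11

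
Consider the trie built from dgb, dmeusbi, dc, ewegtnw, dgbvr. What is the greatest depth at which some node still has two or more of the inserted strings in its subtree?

Look for the deepest trie node that still has at least two words in its subtree.
"dgb" and "dgbvr" agree on "dgb" (3 characters) before diverging; nothing deeper is shared.
Longest shared-prefix length: 3

3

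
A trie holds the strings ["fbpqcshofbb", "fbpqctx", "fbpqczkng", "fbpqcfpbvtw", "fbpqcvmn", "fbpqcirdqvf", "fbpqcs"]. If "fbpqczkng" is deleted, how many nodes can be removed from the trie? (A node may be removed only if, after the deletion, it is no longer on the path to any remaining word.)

4

Walk "fbpqczkng" from the leaf back toward the root, removing each node that no remaining word uses.
The suffix "zkng" (4 nodes) is used only by "fbpqczkng"; the node for "fbpqc" still has the child "s", so pruning stops there.
Nodes removed: 4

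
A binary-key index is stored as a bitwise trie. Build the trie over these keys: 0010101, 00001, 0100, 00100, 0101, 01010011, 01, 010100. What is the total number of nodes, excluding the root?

19

Trie structure (* marks end of a word):
(root)
└─ 0
   ├─ 0
   │  ├─ 0
   │  │  └─ 0
   │  │     └─ 1 *
   │  └─ 1
   │     └─ 0
   │        ├─ 0 *
   │        └─ 1
   │           └─ 0
   │              └─ 1 *
   └─ 1 *
      └─ 0
         ├─ 0 *
         └─ 1 *
            └─ 0
               └─ 0 *
                  └─ 1
                     └─ 1 *
Counting every labelled node above: 19.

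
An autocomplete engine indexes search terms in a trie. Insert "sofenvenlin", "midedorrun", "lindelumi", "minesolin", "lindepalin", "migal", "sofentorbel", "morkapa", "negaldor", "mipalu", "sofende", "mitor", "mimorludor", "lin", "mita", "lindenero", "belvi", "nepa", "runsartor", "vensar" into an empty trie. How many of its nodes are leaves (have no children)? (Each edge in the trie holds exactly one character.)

19

Leaves are exactly the stored words that no other stored word extends.
Those words: "belvi", "lindelumi", "lindenero", "lindepalin", "midedorrun", "migal", "mimorludor", "minesolin", "mipalu", "mita", "mitor", "morkapa", "negaldor", "nepa", "runsartor", "sofende", "sofentorbel", "sofenvenlin", "vensar"
Leaf count: 19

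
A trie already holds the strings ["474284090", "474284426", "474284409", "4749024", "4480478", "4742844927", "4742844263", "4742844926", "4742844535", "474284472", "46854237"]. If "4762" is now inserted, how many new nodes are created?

The longest prefix of "4762" already in the trie is "47" (length 2).
So 4 − 2 = 2 new nodes.

2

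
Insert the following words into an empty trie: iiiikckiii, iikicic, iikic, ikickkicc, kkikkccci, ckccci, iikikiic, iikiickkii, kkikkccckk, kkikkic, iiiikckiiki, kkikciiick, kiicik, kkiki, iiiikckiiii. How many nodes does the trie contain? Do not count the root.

67

Insert word by word; a character creates a node only if that edge doesn't already exist:
  "iiiikckiii" → 10 new (i, i, i, i, k, c, k, i, i, i)
  "iikicic" → prefix "ii" already present; 5 new (k, i, c, i, c)
  "iikic" → prefix "iikic" already present; 0 new (none)
  "ikickkicc" → prefix "i" already present; 8 new (k, i, c, k, k, i, c, c)
  "kkikkccci" → 9 new (k, k, i, k, k, c, c, c, i)
  "ckccci" → 6 new (c, k, c, c, c, i)
  "iikikiic" → prefix "iiki" already present; 4 new (k, i, i, c)
  "iikiickkii" → prefix "iiki" already present; 6 new (i, c, k, k, i, i)
  "kkikkccckk" → prefix "kkikkccc" already present; 2 new (k, k)
  "kkikkic" → prefix "kkikk" already present; 2 new (i, c)
  "iiiikckiiki" → prefix "iiiikckii" already present; 2 new (k, i)
  "kkikciiick" → prefix "kkik" already present; 6 new (c, i, i, i, c, k)
  "kiicik" → prefix "k" already present; 5 new (i, i, c, i, k)
  "kkiki" → prefix "kkik" already present; 1 new (i)
  "iiiikckiiii" → prefix "iiiikckiii" already present; 1 new (i)
Total nodes = 10 + 5 + 0 + 8 + 9 + 6 + 4 + 6 + 2 + 2 + 2 + 6 + 5 + 1 + 1 = 67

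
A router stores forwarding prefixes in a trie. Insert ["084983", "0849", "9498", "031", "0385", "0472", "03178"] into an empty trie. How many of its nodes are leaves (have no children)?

5

A leaf is a node with no children — equivalently, the end of a word that is not a proper prefix of any other stored word.
Those words: "03178", "0385", "0472", "084983", "9498"
Leaf count: 5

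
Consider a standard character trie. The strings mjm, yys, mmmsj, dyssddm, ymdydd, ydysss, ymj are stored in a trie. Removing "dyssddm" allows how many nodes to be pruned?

7

A node on "dyssddm"'s path can go only if nothing else ends at it or branches off below it.
No other word shares any prefix with "dyssddm", so all 7 of its nodes go.
Nodes removed: 7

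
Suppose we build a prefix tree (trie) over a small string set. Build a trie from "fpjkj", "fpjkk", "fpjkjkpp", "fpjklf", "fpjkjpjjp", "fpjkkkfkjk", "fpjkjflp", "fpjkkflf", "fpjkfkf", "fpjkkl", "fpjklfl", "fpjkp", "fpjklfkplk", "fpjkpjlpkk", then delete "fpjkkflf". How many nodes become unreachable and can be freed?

3

After clearing the end-marker at "fpjkkflf", prune upward until reaching a node still needed by another word.
The suffix "flf" (3 nodes) is used only by "fpjkkflf"; the node for "fpjkk" still has the child "k", so pruning stops there.
Nodes removed: 3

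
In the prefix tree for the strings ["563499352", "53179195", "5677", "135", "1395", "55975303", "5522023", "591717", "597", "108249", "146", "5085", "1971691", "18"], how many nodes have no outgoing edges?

Leaves are exactly the stored words that no other stored word extends.
Those words: "108249", "135", "1395", "146", "18", "1971691", "5085", "53179195", "5522023", "55975303", "563499352", "5677", "591717", "597"
Leaf count: 14

14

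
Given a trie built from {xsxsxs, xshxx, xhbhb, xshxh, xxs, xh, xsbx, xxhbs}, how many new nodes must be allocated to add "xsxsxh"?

1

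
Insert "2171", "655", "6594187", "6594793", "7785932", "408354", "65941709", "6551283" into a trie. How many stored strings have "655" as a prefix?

Traverse to the node for "655", then collect every word in that subtree.
Words under "655": 655, 6551283
Count: 2

2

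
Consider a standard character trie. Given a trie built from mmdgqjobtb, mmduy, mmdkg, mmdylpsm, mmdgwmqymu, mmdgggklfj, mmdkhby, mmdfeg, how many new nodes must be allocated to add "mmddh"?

2

Walking "mmddh" from the root, the first 3 characters ("mmd") follow existing edges; "d" is the first miss.
New nodes needed: |"mmddh"| − 3 = 5 − 3 = 2.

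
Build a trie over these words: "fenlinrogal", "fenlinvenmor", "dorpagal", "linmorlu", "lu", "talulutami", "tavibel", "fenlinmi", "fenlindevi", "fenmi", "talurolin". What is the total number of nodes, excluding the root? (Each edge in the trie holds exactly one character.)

62

Count nodes per top-level branch (shared prefixes stored once):
  'd'-branch (dorpagal): 8 nodes
  'f'-branch (fenlindevi, fenlinmi, fenlinrogal, fenlinvenmor, fenmi): 25 nodes
  'l'-branch (linmorlu, lu): 9 nodes
  't'-branch (talulutami, talurolin, tavibel): 20 nodes
Sum: 62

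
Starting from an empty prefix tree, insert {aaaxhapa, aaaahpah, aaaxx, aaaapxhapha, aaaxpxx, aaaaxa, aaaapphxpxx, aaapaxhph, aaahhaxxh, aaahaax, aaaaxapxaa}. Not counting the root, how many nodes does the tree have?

Trace insertions, counting only characters that open a new branch:
  "aaaxhapa" → 8 new (a, a, a, x, h, a, p, a)
  "aaaahpah" → prefix "aaa" already present; 5 new (a, h, p, a, h)
  "aaaxx" → prefix "aaax" already present; 1 new (x)
  "aaaapxhapha" → prefix "aaaa" already present; 7 new (p, x, h, a, p, h, a)
  "aaaxpxx" → prefix "aaax" already present; 3 new (p, x, x)
  "aaaaxa" → prefix "aaaa" already present; 2 new (x, a)
  "aaaapphxpxx" → prefix "aaaap" already present; 6 new (p, h, x, p, x, x)
  "aaapaxhph" → prefix "aaa" already present; 6 new (p, a, x, h, p, h)
  "aaahhaxxh" → prefix "aaa" already present; 6 new (h, h, a, x, x, h)
  "aaahaax" → prefix "aaah" already present; 3 new (a, a, x)
  "aaaaxapxaa" → prefix "aaaaxa" already present; 4 new (p, x, a, a)
Total nodes = 8 + 5 + 1 + 7 + 3 + 2 + 6 + 6 + 6 + 3 + 4 = 51

51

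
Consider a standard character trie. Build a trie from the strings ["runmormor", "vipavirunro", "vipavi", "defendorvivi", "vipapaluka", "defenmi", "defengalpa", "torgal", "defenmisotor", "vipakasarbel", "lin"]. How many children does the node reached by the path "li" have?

Follow the path "li" to its node, then look at its outgoing edges.
Characters that immediately follow "li" among the stored strings: {n}.
That node has 1 child edge.

1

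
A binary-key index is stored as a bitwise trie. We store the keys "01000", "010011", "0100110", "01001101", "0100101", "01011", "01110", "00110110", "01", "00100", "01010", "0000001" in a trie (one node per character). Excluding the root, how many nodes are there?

For each word, the new-node count is its length minus the longest prefix already in the trie:
  "01000" → 5 new (0, 1, 0, 0, 0)
  "010011" → prefix "0100" already present; 2 new (1, 1)
  "0100110" → prefix "010011" already present; 1 new (0)
  "01001101" → prefix "0100110" already present; 1 new (1)
  "0100101" → prefix "01001" already present; 2 new (0, 1)
  "01011" → prefix "010" already present; 2 new (1, 1)
  "01110" → prefix "01" already present; 3 new (1, 1, 0)
  "00110110" → prefix "0" already present; 7 new (0, 1, 1, 0, 1, 1, 0)
  "01" → prefix "01" already present; 0 new (none)
  "00100" → prefix "001" already present; 2 new (0, 0)
  "01010" → prefix "0101" already present; 1 new (0)
  "0000001" → prefix "00" already present; 5 new (0, 0, 0, 0, 1)
Total nodes = 5 + 2 + 1 + 1 + 2 + 2 + 3 + 7 + 0 + 2 + 1 + 5 = 31

31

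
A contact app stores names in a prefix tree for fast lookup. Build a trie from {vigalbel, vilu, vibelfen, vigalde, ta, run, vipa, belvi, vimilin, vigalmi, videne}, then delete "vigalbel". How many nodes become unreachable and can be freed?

3

After clearing the end-marker at "vigalbel", prune upward until reaching a node still needed by another word.
The suffix "bel" (3 nodes) is used only by "vigalbel"; the node for "vigal" still has the child "d", so pruning stops there.
Nodes removed: 3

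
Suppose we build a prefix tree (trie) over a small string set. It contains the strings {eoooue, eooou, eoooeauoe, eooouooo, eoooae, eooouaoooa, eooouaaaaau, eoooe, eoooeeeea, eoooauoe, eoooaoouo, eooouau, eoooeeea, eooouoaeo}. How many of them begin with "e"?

Filter for entries beginning with "e":
Words under "e": eoooae, eoooaoouo, eoooauoe, eoooe, eoooeauoe, eoooeeea, eoooeeeea, eooou, eooouaaaaau, eooouaoooa, eooouau, eoooue, eooouoaeo, eooouooo
Count: 14

14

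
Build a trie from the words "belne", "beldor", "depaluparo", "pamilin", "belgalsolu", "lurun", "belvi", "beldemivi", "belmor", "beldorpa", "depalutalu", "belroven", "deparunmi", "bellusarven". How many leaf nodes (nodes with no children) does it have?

13

A leaf is a node with no children — equivalently, the end of a word that is not a proper prefix of any other stored word.
Those words: "beldemivi", "beldorpa", "belgalsolu", "bellusarven", "belmor", "belne", "belroven", "belvi", "depaluparo", "depalutalu", "deparunmi", "lurun", "pamilin"
Leaf count: 13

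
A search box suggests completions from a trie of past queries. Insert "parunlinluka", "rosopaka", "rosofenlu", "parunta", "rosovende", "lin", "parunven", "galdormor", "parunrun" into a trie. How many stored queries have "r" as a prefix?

3

Traverse to the node for "r", then collect every word in that subtree.
Matches: "rosofenlu", "rosopaka", "rosovende"
Count: 3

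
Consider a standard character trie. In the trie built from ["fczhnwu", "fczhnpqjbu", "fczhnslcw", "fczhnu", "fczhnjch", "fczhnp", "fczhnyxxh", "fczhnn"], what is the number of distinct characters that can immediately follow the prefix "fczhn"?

Walk "fczhn" from the root, arriving at one node.
Characters that immediately follow "fczhn" among the stored strings: {j, n, p, s, u, w, y}.
That node has 7 child edges.

7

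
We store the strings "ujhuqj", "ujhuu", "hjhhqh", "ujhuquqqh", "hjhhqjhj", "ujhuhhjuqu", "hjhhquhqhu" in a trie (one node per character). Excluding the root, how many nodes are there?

Insert word by word; a character creates a node only if that edge doesn't already exist:
  "ujhuqj" → 6 new (u, j, h, u, q, j)
  "ujhuu" → prefix "ujhu" already present; 1 new (u)
  "hjhhqh" → 6 new (h, j, h, h, q, h)
  "ujhuquqqh" → prefix "ujhuq" already present; 4 new (u, q, q, h)
  "hjhhqjhj" → prefix "hjhhq" already present; 3 new (j, h, j)
  "ujhuhhjuqu" → prefix "ujhu" already present; 6 new (h, h, j, u, q, u)
  "hjhhquhqhu" → prefix "hjhhq" already present; 5 new (u, h, q, h, u)
Total nodes = 6 + 1 + 6 + 4 + 3 + 6 + 5 = 31

31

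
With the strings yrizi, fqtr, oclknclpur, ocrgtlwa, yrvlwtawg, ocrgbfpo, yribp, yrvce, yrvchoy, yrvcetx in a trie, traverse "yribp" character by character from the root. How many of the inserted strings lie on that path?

1

Traverse "yribp" character by character; count nodes along the way that are marked as word ends.
Prefixes of the query that are stored words: "yribp"
Count: 1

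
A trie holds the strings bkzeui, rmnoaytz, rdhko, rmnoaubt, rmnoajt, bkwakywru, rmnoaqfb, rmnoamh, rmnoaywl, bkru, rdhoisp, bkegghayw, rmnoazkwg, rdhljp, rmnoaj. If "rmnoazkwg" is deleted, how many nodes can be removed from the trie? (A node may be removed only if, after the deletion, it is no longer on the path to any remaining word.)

Walk "rmnoazkwg" from the leaf back toward the root, removing each node that no remaining word uses.
The suffix "zkwg" (4 nodes) is used only by "rmnoazkwg"; the node for "rmnoa" still has the child "y", so pruning stops there.
Nodes removed: 4

4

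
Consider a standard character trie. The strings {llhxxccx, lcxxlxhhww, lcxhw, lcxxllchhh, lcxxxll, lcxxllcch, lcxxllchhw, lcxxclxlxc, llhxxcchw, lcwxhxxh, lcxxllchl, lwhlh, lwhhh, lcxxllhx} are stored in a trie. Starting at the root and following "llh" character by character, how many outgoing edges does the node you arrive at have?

Follow the path "llh" to its node, then look at its outgoing edges.
Characters that immediately follow "llh" among the stored strings: {x}.
That node has 1 child edge.

1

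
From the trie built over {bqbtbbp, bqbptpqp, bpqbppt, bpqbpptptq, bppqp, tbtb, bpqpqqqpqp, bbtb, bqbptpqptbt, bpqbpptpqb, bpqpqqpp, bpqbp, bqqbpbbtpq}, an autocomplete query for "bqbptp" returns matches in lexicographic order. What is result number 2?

bqbptpqptbt

Filter for "bqbptp…" and sort: "bqbptpqp", "bqbptpqptbt"
Position 2: bqbptpqptbt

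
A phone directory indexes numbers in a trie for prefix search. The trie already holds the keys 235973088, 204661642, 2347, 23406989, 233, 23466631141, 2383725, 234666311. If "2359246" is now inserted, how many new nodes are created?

The longest prefix of "2359246" already in the trie is "2359" (length 4).
Each of the 3 remaining characters creates one node.

3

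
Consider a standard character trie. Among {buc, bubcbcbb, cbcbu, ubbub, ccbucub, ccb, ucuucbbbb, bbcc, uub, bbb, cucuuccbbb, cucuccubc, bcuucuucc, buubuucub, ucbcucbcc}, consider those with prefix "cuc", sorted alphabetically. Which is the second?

Words with prefix "cuc", in lexicographic order: "cucuccubc", "cucuuccbbb"
The 2nd is cucuuccbbb.

cucuuccbbb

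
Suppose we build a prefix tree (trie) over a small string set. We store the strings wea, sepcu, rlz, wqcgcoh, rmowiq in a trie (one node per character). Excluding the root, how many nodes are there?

22

Trace insertions, counting only characters that open a new branch:
  "wea" → 3 new (w, e, a)
  "sepcu" → 5 new (s, e, p, c, u)
  "rlz" → 3 new (r, l, z)
  "wqcgcoh" → prefix "w" already present; 6 new (q, c, g, c, o, h)
  "rmowiq" → prefix "r" already present; 5 new (m, o, w, i, q)
Total nodes = 3 + 5 + 3 + 6 + 5 = 22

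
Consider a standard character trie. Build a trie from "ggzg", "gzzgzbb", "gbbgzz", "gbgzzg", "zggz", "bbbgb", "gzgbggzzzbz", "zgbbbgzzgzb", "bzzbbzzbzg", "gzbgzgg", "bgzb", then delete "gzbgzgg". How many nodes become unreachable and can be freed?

After clearing the end-marker at "gzbgzgg", prune upward until reaching a node still needed by another word.
The suffix "bgzgg" (5 nodes) is used only by "gzbgzgg"; the node for "gz" still has the child "z", so pruning stops there.
Nodes removed: 5

5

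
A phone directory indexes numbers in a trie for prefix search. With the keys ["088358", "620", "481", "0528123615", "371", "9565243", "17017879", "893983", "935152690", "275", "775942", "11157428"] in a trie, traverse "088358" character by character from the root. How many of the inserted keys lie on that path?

Check each prefix of "088358" against the stored set — each match is an end-marker on the path.
Prefixes of the query that are stored words: "088358"
Count: 1

1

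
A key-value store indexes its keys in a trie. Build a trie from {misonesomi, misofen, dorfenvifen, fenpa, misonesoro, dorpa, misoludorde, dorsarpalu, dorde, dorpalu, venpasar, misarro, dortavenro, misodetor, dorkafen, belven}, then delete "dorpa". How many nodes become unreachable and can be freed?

0

A node on "dorpa"'s path can go only if nothing else ends at it or branches off below it.
Every node on "dorpa" is still needed (e.g. by "dorpalu"), so nothing is freed.
Nodes removed: 0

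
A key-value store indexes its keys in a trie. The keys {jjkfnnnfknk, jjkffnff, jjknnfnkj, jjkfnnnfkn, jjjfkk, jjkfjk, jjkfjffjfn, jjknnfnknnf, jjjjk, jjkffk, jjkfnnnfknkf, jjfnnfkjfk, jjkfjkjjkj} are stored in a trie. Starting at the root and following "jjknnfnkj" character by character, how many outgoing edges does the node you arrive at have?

0

Follow the path "jjknnfnkj" to its node, then look at its outgoing edges.
No stored string extends past "jjknnfnkj".
That node has 0 child edges.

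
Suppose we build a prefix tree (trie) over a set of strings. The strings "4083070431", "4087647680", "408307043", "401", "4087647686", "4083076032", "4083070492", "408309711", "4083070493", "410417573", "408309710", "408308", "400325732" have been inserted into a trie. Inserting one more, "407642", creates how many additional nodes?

4

"40" is already a path in the trie; the remaining "7642" must be added.
So 6 − 2 = 4 new nodes.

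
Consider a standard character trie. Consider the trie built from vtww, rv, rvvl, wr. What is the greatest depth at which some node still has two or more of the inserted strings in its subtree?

Look for the deepest trie node that still has at least two words in its subtree.
e.g. "rv" and "rvvl" share the prefix "rv" of length 2; no pair shares a longer one.
Longest shared-prefix length: 2

2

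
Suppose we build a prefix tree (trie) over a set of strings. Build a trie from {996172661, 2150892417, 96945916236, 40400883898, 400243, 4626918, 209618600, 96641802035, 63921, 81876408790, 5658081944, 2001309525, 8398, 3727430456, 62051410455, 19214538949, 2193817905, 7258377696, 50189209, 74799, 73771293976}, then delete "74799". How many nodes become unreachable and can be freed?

4

After clearing the end-marker at "74799", prune upward until reaching a node still needed by another word.
The suffix "4799" (4 nodes) is used only by "74799"; the node for "7" still has the child "2", so pruning stops there.
Nodes removed: 4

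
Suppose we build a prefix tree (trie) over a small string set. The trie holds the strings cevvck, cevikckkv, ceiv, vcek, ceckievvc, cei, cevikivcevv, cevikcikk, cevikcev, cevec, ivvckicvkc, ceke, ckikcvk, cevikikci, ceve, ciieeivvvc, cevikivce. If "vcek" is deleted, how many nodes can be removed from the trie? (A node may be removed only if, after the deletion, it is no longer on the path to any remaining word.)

4

After clearing the end-marker at "vcek", prune upward until reaching a node still needed by another word.
No other word shares any prefix with "vcek", so all 4 of its nodes go.
Nodes removed: 4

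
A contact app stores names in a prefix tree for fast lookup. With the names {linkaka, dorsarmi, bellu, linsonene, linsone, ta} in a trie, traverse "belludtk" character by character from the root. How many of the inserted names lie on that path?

1

Traverse "belludtk" character by character; count nodes along the way that are marked as word ends.
Prefixes of the query that are stored words: "bellu"
Count: 1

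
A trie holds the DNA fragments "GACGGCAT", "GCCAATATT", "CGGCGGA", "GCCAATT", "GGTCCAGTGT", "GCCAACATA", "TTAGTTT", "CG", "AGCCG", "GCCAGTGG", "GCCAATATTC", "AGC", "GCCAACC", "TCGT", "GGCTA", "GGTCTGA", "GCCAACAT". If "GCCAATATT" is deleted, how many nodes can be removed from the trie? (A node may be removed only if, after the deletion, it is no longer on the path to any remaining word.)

After clearing the end-marker at "GCCAATATT", prune upward until reaching a node still needed by another word.
Every node on "GCCAATATT" is still needed (e.g. by "GCCAATATTC"), so nothing is freed.
Nodes removed: 0

0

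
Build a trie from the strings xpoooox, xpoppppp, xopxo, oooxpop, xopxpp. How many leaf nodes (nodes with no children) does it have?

5

Leaves are exactly the stored words that no other stored word extends.
Those words: "oooxpop", "xopxo", "xopxpp", "xpoooox", "xpoppppp"
Leaf count: 5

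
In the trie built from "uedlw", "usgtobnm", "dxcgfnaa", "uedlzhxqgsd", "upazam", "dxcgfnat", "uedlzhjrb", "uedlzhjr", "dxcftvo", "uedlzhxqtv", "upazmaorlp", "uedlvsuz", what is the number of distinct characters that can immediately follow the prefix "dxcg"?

1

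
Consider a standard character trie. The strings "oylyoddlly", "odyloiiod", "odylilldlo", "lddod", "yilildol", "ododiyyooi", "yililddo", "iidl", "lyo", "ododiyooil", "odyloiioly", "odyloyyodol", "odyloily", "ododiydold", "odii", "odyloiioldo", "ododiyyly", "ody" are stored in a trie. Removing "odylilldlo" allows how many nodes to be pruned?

Walk "odylilldlo" from the leaf back toward the root, removing each node that no remaining word uses.
The suffix "illdlo" (6 nodes) is used only by "odylilldlo"; the node for "odyl" still has the child "o", so pruning stops there.
Nodes removed: 6

6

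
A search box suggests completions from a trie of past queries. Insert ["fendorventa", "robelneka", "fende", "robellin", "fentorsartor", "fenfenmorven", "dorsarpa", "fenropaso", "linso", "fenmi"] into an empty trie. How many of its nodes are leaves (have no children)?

Leaves are exactly the stored words that no other stored word extends.
Those words: "dorsarpa", "fende", "fendorventa", "fenfenmorven", "fenmi", "fenropaso", "fentorsartor", "linso", "robellin", "robelneka"
Leaf count: 10

10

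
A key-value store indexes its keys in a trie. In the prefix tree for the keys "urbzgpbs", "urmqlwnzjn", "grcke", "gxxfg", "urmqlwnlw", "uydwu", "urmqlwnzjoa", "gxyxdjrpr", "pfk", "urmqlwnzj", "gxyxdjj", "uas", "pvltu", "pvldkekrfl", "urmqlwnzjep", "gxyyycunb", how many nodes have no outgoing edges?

15

Leaves are exactly the stored words that no other stored word extends.
Those words: "grcke", "gxxfg", "gxyxdjj", "gxyxdjrpr", "gxyyycunb", "pfk", "pvldkekrfl", "pvltu", "uas", "urbzgpbs", "urmqlwnlw", "urmqlwnzjep", "urmqlwnzjn", "urmqlwnzjoa", "uydwu"
Leaf count: 15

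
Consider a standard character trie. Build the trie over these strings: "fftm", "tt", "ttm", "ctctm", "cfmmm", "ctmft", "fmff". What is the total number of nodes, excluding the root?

Insert word by word; a character creates a node only if that edge doesn't already exist:
  "fftm" → 4 new (f, f, t, m)
  "tt" → 2 new (t, t)
  "ttm" → prefix "tt" already present; 1 new (m)
  "ctctm" → 5 new (c, t, c, t, m)
  "cfmmm" → prefix "c" already present; 4 new (f, m, m, m)
  "ctmft" → prefix "ct" already present; 3 new (m, f, t)
  "fmff" → prefix "f" already present; 3 new (m, f, f)
Total nodes = 4 + 2 + 1 + 5 + 4 + 3 + 3 = 22

22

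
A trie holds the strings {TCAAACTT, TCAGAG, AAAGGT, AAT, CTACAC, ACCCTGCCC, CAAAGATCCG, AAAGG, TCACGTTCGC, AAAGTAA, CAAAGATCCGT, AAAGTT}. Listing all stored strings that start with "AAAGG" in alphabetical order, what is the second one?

AAAGGT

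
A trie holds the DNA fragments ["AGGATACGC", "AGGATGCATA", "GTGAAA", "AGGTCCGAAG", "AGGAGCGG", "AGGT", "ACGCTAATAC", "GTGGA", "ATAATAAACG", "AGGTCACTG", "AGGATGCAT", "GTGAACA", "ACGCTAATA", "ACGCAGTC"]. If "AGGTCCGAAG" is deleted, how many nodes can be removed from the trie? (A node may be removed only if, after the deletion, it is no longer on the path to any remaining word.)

5

Walk "AGGTCCGAAG" from the leaf back toward the root, removing each node that no remaining word uses.
The suffix "CGAAG" (5 nodes) is used only by "AGGTCCGAAG"; the node for "AGGTC" still has the child "A", so pruning stops there.
Nodes removed: 5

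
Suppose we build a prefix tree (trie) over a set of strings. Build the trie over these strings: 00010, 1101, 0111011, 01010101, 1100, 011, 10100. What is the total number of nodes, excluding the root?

26

Trie structure (* marks end of a word):
(root)
├─ 0
│  ├─ 0
│  │  └─ 0
│  │     └─ 1
│  │        └─ 0 *
│  └─ 1
│     ├─ 0
│     │  └─ 1
│     │     └─ 0
│     │        └─ 1
│     │           └─ 0
│     │              └─ 1 *
│     └─ 1 *
│        └─ 1
│           └─ 0
│              └─ 1
│                 └─ 1 *
└─ 1
   ├─ 0
   │  └─ 1
   │     └─ 0
   │        └─ 0 *
   └─ 1
      └─ 0
         ├─ 0 *
         └─ 1 *
Counting every labelled node above: 26.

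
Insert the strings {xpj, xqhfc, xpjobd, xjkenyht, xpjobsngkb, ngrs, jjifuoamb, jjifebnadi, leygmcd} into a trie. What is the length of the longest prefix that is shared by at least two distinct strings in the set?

5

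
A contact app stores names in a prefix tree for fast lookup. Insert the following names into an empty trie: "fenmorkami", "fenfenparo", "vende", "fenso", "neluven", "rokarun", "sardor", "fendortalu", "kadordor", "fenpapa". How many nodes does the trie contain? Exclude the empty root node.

63

Count nodes per top-level branch (shared prefixes stored once):
  'f'-branch (fendortalu, fenfenparo, fenmorkami, fenpapa, fenso): 30 nodes
  'k'-branch (kadordor): 8 nodes
  'n'-branch (neluven): 7 nodes
  'r'-branch (rokarun): 7 nodes
  's'-branch (sardor): 6 nodes
  'v'-branch (vende): 5 nodes
Sum: 63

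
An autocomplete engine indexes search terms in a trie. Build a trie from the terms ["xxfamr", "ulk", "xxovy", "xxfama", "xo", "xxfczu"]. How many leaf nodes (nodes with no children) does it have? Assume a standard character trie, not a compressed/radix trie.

Leaves are exactly the stored words that no other stored word extends.
Those words: "ulk", "xo", "xxfama", "xxfamr", "xxfczu", "xxovy"
Leaf count: 6

6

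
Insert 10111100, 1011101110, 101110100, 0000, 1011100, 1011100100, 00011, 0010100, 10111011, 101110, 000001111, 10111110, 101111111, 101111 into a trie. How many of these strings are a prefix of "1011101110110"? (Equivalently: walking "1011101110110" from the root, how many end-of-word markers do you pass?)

Traverse "1011101110110" character by character; count nodes along the way that are marked as word ends.
Prefixes of the query that are stored words: "101110", "10111011", "1011101110"
Count: 3

3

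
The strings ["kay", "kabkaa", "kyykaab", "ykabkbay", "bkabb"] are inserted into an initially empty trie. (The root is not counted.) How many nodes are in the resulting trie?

Insert word by word; a character creates a node only if that edge doesn't already exist:
  "kay" → 3 new (k, a, y)
  "kabkaa" → prefix "ka" already present; 4 new (b, k, a, a)
  "kyykaab" → prefix "k" already present; 6 new (y, y, k, a, a, b)
  "ykabkbay" → 8 new (y, k, a, b, k, b, a, y)
  "bkabb" → 5 new (b, k, a, b, b)
Total nodes = 3 + 4 + 6 + 8 + 5 = 26

26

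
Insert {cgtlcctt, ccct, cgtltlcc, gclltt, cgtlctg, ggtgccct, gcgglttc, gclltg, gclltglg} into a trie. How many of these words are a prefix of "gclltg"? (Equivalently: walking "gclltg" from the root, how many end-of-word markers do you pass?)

1

Traverse "gclltg" character by character; count nodes along the way that are marked as word ends.
Prefixes of the query that are stored words: "gclltg"
Count: 1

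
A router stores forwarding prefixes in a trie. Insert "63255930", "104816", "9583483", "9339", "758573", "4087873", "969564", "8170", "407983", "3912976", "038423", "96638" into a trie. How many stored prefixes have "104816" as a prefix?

1

Traverse to the node for "104816", then collect every word in that subtree.
Matches: "104816"
Count: 1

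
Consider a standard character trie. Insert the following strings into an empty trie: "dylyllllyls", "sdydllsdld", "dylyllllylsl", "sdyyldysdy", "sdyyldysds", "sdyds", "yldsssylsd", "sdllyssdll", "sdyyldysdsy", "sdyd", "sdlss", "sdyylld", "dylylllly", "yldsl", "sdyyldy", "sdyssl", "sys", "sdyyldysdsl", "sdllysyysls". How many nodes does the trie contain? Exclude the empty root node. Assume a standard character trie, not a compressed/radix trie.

66

Count nodes per top-level branch (shared prefixes stored once):
  'd'-branch (dylylllly, dylyllllyls, dylyllllylsl): 12 nodes
  's'-branch (sdllyssdll, sdllysyysls, sdlss, sdyd, sdydllsdld, sdyds, sdyssl, sdyyldy, sdyyldysds, sdyyldysdsl, sdyyldysdsy, sdyyldysdy, sdyylld, sys): 43 nodes
  'y'-branch (yldsl, yldsssylsd): 11 nodes
Sum: 66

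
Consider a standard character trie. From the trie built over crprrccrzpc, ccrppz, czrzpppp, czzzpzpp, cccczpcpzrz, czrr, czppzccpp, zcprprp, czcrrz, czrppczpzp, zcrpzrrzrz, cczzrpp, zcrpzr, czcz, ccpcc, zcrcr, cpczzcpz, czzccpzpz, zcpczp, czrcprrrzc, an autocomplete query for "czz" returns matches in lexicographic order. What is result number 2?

czzzpzpp

DFS of the "czz" subtree visits, in order: "czzccpzpz", "czzzpzpp"
The 2nd is czzzpzpp.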